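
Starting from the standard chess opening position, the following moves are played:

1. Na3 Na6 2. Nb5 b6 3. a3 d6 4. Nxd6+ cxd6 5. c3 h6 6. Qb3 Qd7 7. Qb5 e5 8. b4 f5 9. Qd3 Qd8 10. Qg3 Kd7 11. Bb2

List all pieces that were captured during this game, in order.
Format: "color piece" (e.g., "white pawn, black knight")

Tracking captures:
  Nxd6+: captured black pawn
  cxd6: captured white knight

black pawn, white knight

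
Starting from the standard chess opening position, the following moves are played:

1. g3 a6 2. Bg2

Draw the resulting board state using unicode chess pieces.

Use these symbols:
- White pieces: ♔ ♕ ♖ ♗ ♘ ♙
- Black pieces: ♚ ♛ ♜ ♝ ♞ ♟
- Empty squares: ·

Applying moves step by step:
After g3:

♜ ♞ ♝ ♛ ♚ ♝ ♞ ♜
♟ ♟ ♟ ♟ ♟ ♟ ♟ ♟
· · · · · · · ·
· · · · · · · ·
· · · · · · · ·
· · · · · · ♙ ·
♙ ♙ ♙ ♙ ♙ ♙ · ♙
♖ ♘ ♗ ♕ ♔ ♗ ♘ ♖


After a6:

♜ ♞ ♝ ♛ ♚ ♝ ♞ ♜
· ♟ ♟ ♟ ♟ ♟ ♟ ♟
♟ · · · · · · ·
· · · · · · · ·
· · · · · · · ·
· · · · · · ♙ ·
♙ ♙ ♙ ♙ ♙ ♙ · ♙
♖ ♘ ♗ ♕ ♔ ♗ ♘ ♖


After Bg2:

♜ ♞ ♝ ♛ ♚ ♝ ♞ ♜
· ♟ ♟ ♟ ♟ ♟ ♟ ♟
♟ · · · · · · ·
· · · · · · · ·
· · · · · · · ·
· · · · · · ♙ ·
♙ ♙ ♙ ♙ ♙ ♙ ♗ ♙
♖ ♘ ♗ ♕ ♔ · ♘ ♖



  a b c d e f g h
  ─────────────────
8│♜ ♞ ♝ ♛ ♚ ♝ ♞ ♜│8
7│· ♟ ♟ ♟ ♟ ♟ ♟ ♟│7
6│♟ · · · · · · ·│6
5│· · · · · · · ·│5
4│· · · · · · · ·│4
3│· · · · · · ♙ ·│3
2│♙ ♙ ♙ ♙ ♙ ♙ ♗ ♙│2
1│♖ ♘ ♗ ♕ ♔ · ♘ ♖│1
  ─────────────────
  a b c d e f g h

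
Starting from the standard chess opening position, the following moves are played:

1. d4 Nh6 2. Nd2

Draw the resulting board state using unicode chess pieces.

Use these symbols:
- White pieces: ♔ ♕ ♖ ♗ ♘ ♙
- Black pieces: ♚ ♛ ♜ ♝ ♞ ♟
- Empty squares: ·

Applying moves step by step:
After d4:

♜ ♞ ♝ ♛ ♚ ♝ ♞ ♜
♟ ♟ ♟ ♟ ♟ ♟ ♟ ♟
· · · · · · · ·
· · · · · · · ·
· · · ♙ · · · ·
· · · · · · · ·
♙ ♙ ♙ · ♙ ♙ ♙ ♙
♖ ♘ ♗ ♕ ♔ ♗ ♘ ♖


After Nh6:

♜ ♞ ♝ ♛ ♚ ♝ · ♜
♟ ♟ ♟ ♟ ♟ ♟ ♟ ♟
· · · · · · · ♞
· · · · · · · ·
· · · ♙ · · · ·
· · · · · · · ·
♙ ♙ ♙ · ♙ ♙ ♙ ♙
♖ ♘ ♗ ♕ ♔ ♗ ♘ ♖


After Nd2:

♜ ♞ ♝ ♛ ♚ ♝ · ♜
♟ ♟ ♟ ♟ ♟ ♟ ♟ ♟
· · · · · · · ♞
· · · · · · · ·
· · · ♙ · · · ·
· · · · · · · ·
♙ ♙ ♙ ♘ ♙ ♙ ♙ ♙
♖ · ♗ ♕ ♔ ♗ ♘ ♖



  a b c d e f g h
  ─────────────────
8│♜ ♞ ♝ ♛ ♚ ♝ · ♜│8
7│♟ ♟ ♟ ♟ ♟ ♟ ♟ ♟│7
6│· · · · · · · ♞│6
5│· · · · · · · ·│5
4│· · · ♙ · · · ·│4
3│· · · · · · · ·│3
2│♙ ♙ ♙ ♘ ♙ ♙ ♙ ♙│2
1│♖ · ♗ ♕ ♔ ♗ ♘ ♖│1
  ─────────────────
  a b c d e f g h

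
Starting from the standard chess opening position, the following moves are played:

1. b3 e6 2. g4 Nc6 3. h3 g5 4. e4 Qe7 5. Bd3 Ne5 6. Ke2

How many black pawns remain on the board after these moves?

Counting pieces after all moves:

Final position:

  a b c d e f g h
  ─────────────────
8│♜ · ♝ · ♚ ♝ ♞ ♜│8
7│♟ ♟ ♟ ♟ ♛ ♟ · ♟│7
6│· · · · ♟ · · ·│6
5│· · · · ♞ · ♟ ·│5
4│· · · · ♙ · ♙ ·│4
3│· ♙ · ♗ · · · ♙│3
2│♙ · ♙ ♙ ♔ ♙ · ·│2
1│♖ ♘ ♗ ♕ · · ♘ ♖│1
  ─────────────────
  a b c d e f g h


8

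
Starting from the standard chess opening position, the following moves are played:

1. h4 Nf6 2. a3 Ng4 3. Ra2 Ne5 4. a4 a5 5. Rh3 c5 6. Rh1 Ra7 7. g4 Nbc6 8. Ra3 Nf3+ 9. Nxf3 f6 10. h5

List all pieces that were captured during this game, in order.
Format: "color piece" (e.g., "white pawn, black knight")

Tracking captures:
  Nxf3: captured black knight

black knight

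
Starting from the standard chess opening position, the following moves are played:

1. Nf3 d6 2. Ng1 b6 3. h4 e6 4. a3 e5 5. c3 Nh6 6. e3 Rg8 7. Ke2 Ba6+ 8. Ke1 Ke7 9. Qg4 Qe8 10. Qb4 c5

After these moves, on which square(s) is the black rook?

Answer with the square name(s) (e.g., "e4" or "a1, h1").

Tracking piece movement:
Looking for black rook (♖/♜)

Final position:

  a b c d e f g h
  ─────────────────
8│♜ ♞ · · ♛ ♝ ♜ ·│8
7│♟ · · · ♚ ♟ ♟ ♟│7
6│♝ ♟ · ♟ · · · ♞│6
5│· · ♟ · ♟ · · ·│5
4│· ♕ · · · · · ♙│4
3│♙ · ♙ · ♙ · · ·│3
2│· ♙ · ♙ · ♙ ♙ ·│2
1│♖ ♘ ♗ · ♔ ♗ ♘ ♖│1
  ─────────────────
  a b c d e f g h


a8, g8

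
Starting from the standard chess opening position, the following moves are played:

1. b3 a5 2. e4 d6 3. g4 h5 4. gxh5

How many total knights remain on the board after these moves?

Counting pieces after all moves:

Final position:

  a b c d e f g h
  ─────────────────
8│♜ ♞ ♝ ♛ ♚ ♝ ♞ ♜│8
7│· ♟ ♟ · ♟ ♟ ♟ ·│7
6│· · · ♟ · · · ·│6
5│♟ · · · · · · ♙│5
4│· · · · ♙ · · ·│4
3│· ♙ · · · · · ·│3
2│♙ · ♙ ♙ · ♙ · ♙│2
1│♖ ♘ ♗ ♕ ♔ ♗ ♘ ♖│1
  ─────────────────
  a b c d e f g h


4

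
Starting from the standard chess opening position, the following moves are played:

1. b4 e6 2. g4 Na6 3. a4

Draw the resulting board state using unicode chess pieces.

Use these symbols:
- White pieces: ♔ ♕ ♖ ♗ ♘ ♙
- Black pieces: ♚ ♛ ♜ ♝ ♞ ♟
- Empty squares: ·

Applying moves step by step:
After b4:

♜ ♞ ♝ ♛ ♚ ♝ ♞ ♜
♟ ♟ ♟ ♟ ♟ ♟ ♟ ♟
· · · · · · · ·
· · · · · · · ·
· ♙ · · · · · ·
· · · · · · · ·
♙ · ♙ ♙ ♙ ♙ ♙ ♙
♖ ♘ ♗ ♕ ♔ ♗ ♘ ♖


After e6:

♜ ♞ ♝ ♛ ♚ ♝ ♞ ♜
♟ ♟ ♟ ♟ · ♟ ♟ ♟
· · · · ♟ · · ·
· · · · · · · ·
· ♙ · · · · · ·
· · · · · · · ·
♙ · ♙ ♙ ♙ ♙ ♙ ♙
♖ ♘ ♗ ♕ ♔ ♗ ♘ ♖


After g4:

♜ ♞ ♝ ♛ ♚ ♝ ♞ ♜
♟ ♟ ♟ ♟ · ♟ ♟ ♟
· · · · ♟ · · ·
· · · · · · · ·
· ♙ · · · · ♙ ·
· · · · · · · ·
♙ · ♙ ♙ ♙ ♙ · ♙
♖ ♘ ♗ ♕ ♔ ♗ ♘ ♖


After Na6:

♜ · ♝ ♛ ♚ ♝ ♞ ♜
♟ ♟ ♟ ♟ · ♟ ♟ ♟
♞ · · · ♟ · · ·
· · · · · · · ·
· ♙ · · · · ♙ ·
· · · · · · · ·
♙ · ♙ ♙ ♙ ♙ · ♙
♖ ♘ ♗ ♕ ♔ ♗ ♘ ♖


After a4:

♜ · ♝ ♛ ♚ ♝ ♞ ♜
♟ ♟ ♟ ♟ · ♟ ♟ ♟
♞ · · · ♟ · · ·
· · · · · · · ·
♙ ♙ · · · · ♙ ·
· · · · · · · ·
· · ♙ ♙ ♙ ♙ · ♙
♖ ♘ ♗ ♕ ♔ ♗ ♘ ♖



  a b c d e f g h
  ─────────────────
8│♜ · ♝ ♛ ♚ ♝ ♞ ♜│8
7│♟ ♟ ♟ ♟ · ♟ ♟ ♟│7
6│♞ · · · ♟ · · ·│6
5│· · · · · · · ·│5
4│♙ ♙ · · · · ♙ ·│4
3│· · · · · · · ·│3
2│· · ♙ ♙ ♙ ♙ · ♙│2
1│♖ ♘ ♗ ♕ ♔ ♗ ♘ ♖│1
  ─────────────────
  a b c d e f g h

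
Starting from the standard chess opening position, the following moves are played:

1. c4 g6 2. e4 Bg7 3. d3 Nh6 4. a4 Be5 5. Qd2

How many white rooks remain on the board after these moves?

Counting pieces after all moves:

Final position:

  a b c d e f g h
  ─────────────────
8│♜ ♞ ♝ ♛ ♚ · · ♜│8
7│♟ ♟ ♟ ♟ ♟ ♟ · ♟│7
6│· · · · · · ♟ ♞│6
5│· · · · ♝ · · ·│5
4│♙ · ♙ · ♙ · · ·│4
3│· · · ♙ · · · ·│3
2│· ♙ · ♕ · ♙ ♙ ♙│2
1│♖ ♘ ♗ · ♔ ♗ ♘ ♖│1
  ─────────────────
  a b c d e f g h


2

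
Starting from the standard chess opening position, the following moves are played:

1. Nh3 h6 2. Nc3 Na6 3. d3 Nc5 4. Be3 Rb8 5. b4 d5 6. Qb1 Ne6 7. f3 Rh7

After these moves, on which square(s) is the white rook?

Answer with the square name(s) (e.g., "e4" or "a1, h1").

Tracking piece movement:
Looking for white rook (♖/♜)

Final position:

  a b c d e f g h
  ─────────────────
8│· ♜ ♝ ♛ ♚ ♝ ♞ ·│8
7│♟ ♟ ♟ · ♟ ♟ ♟ ♜│7
6│· · · · ♞ · · ♟│6
5│· · · ♟ · · · ·│5
4│· ♙ · · · · · ·│4
3│· · ♘ ♙ ♗ ♙ · ♘│3
2│♙ · ♙ · ♙ · ♙ ♙│2
1│♖ ♕ · · ♔ ♗ · ♖│1
  ─────────────────
  a b c d e f g h


a1, h1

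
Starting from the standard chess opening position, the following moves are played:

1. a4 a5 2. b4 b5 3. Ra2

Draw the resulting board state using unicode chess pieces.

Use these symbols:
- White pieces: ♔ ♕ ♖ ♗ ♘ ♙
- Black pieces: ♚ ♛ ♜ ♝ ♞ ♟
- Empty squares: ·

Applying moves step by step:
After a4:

♜ ♞ ♝ ♛ ♚ ♝ ♞ ♜
♟ ♟ ♟ ♟ ♟ ♟ ♟ ♟
· · · · · · · ·
· · · · · · · ·
♙ · · · · · · ·
· · · · · · · ·
· ♙ ♙ ♙ ♙ ♙ ♙ ♙
♖ ♘ ♗ ♕ ♔ ♗ ♘ ♖


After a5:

♜ ♞ ♝ ♛ ♚ ♝ ♞ ♜
· ♟ ♟ ♟ ♟ ♟ ♟ ♟
· · · · · · · ·
♟ · · · · · · ·
♙ · · · · · · ·
· · · · · · · ·
· ♙ ♙ ♙ ♙ ♙ ♙ ♙
♖ ♘ ♗ ♕ ♔ ♗ ♘ ♖


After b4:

♜ ♞ ♝ ♛ ♚ ♝ ♞ ♜
· ♟ ♟ ♟ ♟ ♟ ♟ ♟
· · · · · · · ·
♟ · · · · · · ·
♙ ♙ · · · · · ·
· · · · · · · ·
· · ♙ ♙ ♙ ♙ ♙ ♙
♖ ♘ ♗ ♕ ♔ ♗ ♘ ♖


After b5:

♜ ♞ ♝ ♛ ♚ ♝ ♞ ♜
· · ♟ ♟ ♟ ♟ ♟ ♟
· · · · · · · ·
♟ ♟ · · · · · ·
♙ ♙ · · · · · ·
· · · · · · · ·
· · ♙ ♙ ♙ ♙ ♙ ♙
♖ ♘ ♗ ♕ ♔ ♗ ♘ ♖


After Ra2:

♜ ♞ ♝ ♛ ♚ ♝ ♞ ♜
· · ♟ ♟ ♟ ♟ ♟ ♟
· · · · · · · ·
♟ ♟ · · · · · ·
♙ ♙ · · · · · ·
· · · · · · · ·
♖ · ♙ ♙ ♙ ♙ ♙ ♙
· ♘ ♗ ♕ ♔ ♗ ♘ ♖



  a b c d e f g h
  ─────────────────
8│♜ ♞ ♝ ♛ ♚ ♝ ♞ ♜│8
7│· · ♟ ♟ ♟ ♟ ♟ ♟│7
6│· · · · · · · ·│6
5│♟ ♟ · · · · · ·│5
4│♙ ♙ · · · · · ·│4
3│· · · · · · · ·│3
2│♖ · ♙ ♙ ♙ ♙ ♙ ♙│2
1│· ♘ ♗ ♕ ♔ ♗ ♘ ♖│1
  ─────────────────
  a b c d e f g h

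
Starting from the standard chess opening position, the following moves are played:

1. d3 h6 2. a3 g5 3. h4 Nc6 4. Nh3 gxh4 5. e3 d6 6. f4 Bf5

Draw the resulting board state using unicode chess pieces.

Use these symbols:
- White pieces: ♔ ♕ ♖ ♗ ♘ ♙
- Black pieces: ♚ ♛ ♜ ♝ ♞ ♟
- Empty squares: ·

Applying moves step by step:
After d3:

♜ ♞ ♝ ♛ ♚ ♝ ♞ ♜
♟ ♟ ♟ ♟ ♟ ♟ ♟ ♟
· · · · · · · ·
· · · · · · · ·
· · · · · · · ·
· · · ♙ · · · ·
♙ ♙ ♙ · ♙ ♙ ♙ ♙
♖ ♘ ♗ ♕ ♔ ♗ ♘ ♖


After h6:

♜ ♞ ♝ ♛ ♚ ♝ ♞ ♜
♟ ♟ ♟ ♟ ♟ ♟ ♟ ·
· · · · · · · ♟
· · · · · · · ·
· · · · · · · ·
· · · ♙ · · · ·
♙ ♙ ♙ · ♙ ♙ ♙ ♙
♖ ♘ ♗ ♕ ♔ ♗ ♘ ♖


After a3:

♜ ♞ ♝ ♛ ♚ ♝ ♞ ♜
♟ ♟ ♟ ♟ ♟ ♟ ♟ ·
· · · · · · · ♟
· · · · · · · ·
· · · · · · · ·
♙ · · ♙ · · · ·
· ♙ ♙ · ♙ ♙ ♙ ♙
♖ ♘ ♗ ♕ ♔ ♗ ♘ ♖


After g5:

♜ ♞ ♝ ♛ ♚ ♝ ♞ ♜
♟ ♟ ♟ ♟ ♟ ♟ · ·
· · · · · · · ♟
· · · · · · ♟ ·
· · · · · · · ·
♙ · · ♙ · · · ·
· ♙ ♙ · ♙ ♙ ♙ ♙
♖ ♘ ♗ ♕ ♔ ♗ ♘ ♖


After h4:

♜ ♞ ♝ ♛ ♚ ♝ ♞ ♜
♟ ♟ ♟ ♟ ♟ ♟ · ·
· · · · · · · ♟
· · · · · · ♟ ·
· · · · · · · ♙
♙ · · ♙ · · · ·
· ♙ ♙ · ♙ ♙ ♙ ·
♖ ♘ ♗ ♕ ♔ ♗ ♘ ♖


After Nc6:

♜ · ♝ ♛ ♚ ♝ ♞ ♜
♟ ♟ ♟ ♟ ♟ ♟ · ·
· · ♞ · · · · ♟
· · · · · · ♟ ·
· · · · · · · ♙
♙ · · ♙ · · · ·
· ♙ ♙ · ♙ ♙ ♙ ·
♖ ♘ ♗ ♕ ♔ ♗ ♘ ♖


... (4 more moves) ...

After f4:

♜ · ♝ ♛ ♚ ♝ ♞ ♜
♟ ♟ ♟ · ♟ ♟ · ·
· · ♞ ♟ · · · ♟
· · · · · · · ·
· · · · · ♙ · ♟
♙ · · ♙ ♙ · · ♘
· ♙ ♙ · · · ♙ ·
♖ ♘ ♗ ♕ ♔ ♗ · ♖


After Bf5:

♜ · · ♛ ♚ ♝ ♞ ♜
♟ ♟ ♟ · ♟ ♟ · ·
· · ♞ ♟ · · · ♟
· · · · · ♝ · ·
· · · · · ♙ · ♟
♙ · · ♙ ♙ · · ♘
· ♙ ♙ · · · ♙ ·
♖ ♘ ♗ ♕ ♔ ♗ · ♖



  a b c d e f g h
  ─────────────────
8│♜ · · ♛ ♚ ♝ ♞ ♜│8
7│♟ ♟ ♟ · ♟ ♟ · ·│7
6│· · ♞ ♟ · · · ♟│6
5│· · · · · ♝ · ·│5
4│· · · · · ♙ · ♟│4
3│♙ · · ♙ ♙ · · ♘│3
2│· ♙ ♙ · · · ♙ ·│2
1│♖ ♘ ♗ ♕ ♔ ♗ · ♖│1
  ─────────────────
  a b c d e f g h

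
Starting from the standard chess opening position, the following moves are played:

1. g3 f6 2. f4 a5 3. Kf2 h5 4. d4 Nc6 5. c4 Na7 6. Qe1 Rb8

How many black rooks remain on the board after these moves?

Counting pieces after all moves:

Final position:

  a b c d e f g h
  ─────────────────
8│· ♜ ♝ ♛ ♚ ♝ ♞ ♜│8
7│♞ ♟ ♟ ♟ ♟ · ♟ ·│7
6│· · · · · ♟ · ·│6
5│♟ · · · · · · ♟│5
4│· · ♙ ♙ · ♙ · ·│4
3│· · · · · · ♙ ·│3
2│♙ ♙ · · ♙ ♔ · ♙│2
1│♖ ♘ ♗ · ♕ ♗ ♘ ♖│1
  ─────────────────
  a b c d e f g h


2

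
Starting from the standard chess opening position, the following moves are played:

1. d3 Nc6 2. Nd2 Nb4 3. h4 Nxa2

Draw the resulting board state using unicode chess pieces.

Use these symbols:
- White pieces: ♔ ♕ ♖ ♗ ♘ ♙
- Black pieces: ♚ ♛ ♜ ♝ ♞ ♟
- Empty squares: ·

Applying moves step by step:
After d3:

♜ ♞ ♝ ♛ ♚ ♝ ♞ ♜
♟ ♟ ♟ ♟ ♟ ♟ ♟ ♟
· · · · · · · ·
· · · · · · · ·
· · · · · · · ·
· · · ♙ · · · ·
♙ ♙ ♙ · ♙ ♙ ♙ ♙
♖ ♘ ♗ ♕ ♔ ♗ ♘ ♖


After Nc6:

♜ · ♝ ♛ ♚ ♝ ♞ ♜
♟ ♟ ♟ ♟ ♟ ♟ ♟ ♟
· · ♞ · · · · ·
· · · · · · · ·
· · · · · · · ·
· · · ♙ · · · ·
♙ ♙ ♙ · ♙ ♙ ♙ ♙
♖ ♘ ♗ ♕ ♔ ♗ ♘ ♖


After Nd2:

♜ · ♝ ♛ ♚ ♝ ♞ ♜
♟ ♟ ♟ ♟ ♟ ♟ ♟ ♟
· · ♞ · · · · ·
· · · · · · · ·
· · · · · · · ·
· · · ♙ · · · ·
♙ ♙ ♙ ♘ ♙ ♙ ♙ ♙
♖ · ♗ ♕ ♔ ♗ ♘ ♖


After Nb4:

♜ · ♝ ♛ ♚ ♝ ♞ ♜
♟ ♟ ♟ ♟ ♟ ♟ ♟ ♟
· · · · · · · ·
· · · · · · · ·
· ♞ · · · · · ·
· · · ♙ · · · ·
♙ ♙ ♙ ♘ ♙ ♙ ♙ ♙
♖ · ♗ ♕ ♔ ♗ ♘ ♖


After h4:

♜ · ♝ ♛ ♚ ♝ ♞ ♜
♟ ♟ ♟ ♟ ♟ ♟ ♟ ♟
· · · · · · · ·
· · · · · · · ·
· ♞ · · · · · ♙
· · · ♙ · · · ·
♙ ♙ ♙ ♘ ♙ ♙ ♙ ·
♖ · ♗ ♕ ♔ ♗ ♘ ♖


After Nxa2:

♜ · ♝ ♛ ♚ ♝ ♞ ♜
♟ ♟ ♟ ♟ ♟ ♟ ♟ ♟
· · · · · · · ·
· · · · · · · ·
· · · · · · · ♙
· · · ♙ · · · ·
♞ ♙ ♙ ♘ ♙ ♙ ♙ ·
♖ · ♗ ♕ ♔ ♗ ♘ ♖



  a b c d e f g h
  ─────────────────
8│♜ · ♝ ♛ ♚ ♝ ♞ ♜│8
7│♟ ♟ ♟ ♟ ♟ ♟ ♟ ♟│7
6│· · · · · · · ·│6
5│· · · · · · · ·│5
4│· · · · · · · ♙│4
3│· · · ♙ · · · ·│3
2│♞ ♙ ♙ ♘ ♙ ♙ ♙ ·│2
1│♖ · ♗ ♕ ♔ ♗ ♘ ♖│1
  ─────────────────
  a b c d e f g h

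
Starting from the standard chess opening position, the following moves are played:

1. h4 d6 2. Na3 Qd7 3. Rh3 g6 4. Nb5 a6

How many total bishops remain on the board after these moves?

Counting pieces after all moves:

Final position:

  a b c d e f g h
  ─────────────────
8│♜ ♞ ♝ · ♚ ♝ ♞ ♜│8
7│· ♟ ♟ ♛ ♟ ♟ · ♟│7
6│♟ · · ♟ · · ♟ ·│6
5│· ♘ · · · · · ·│5
4│· · · · · · · ♙│4
3│· · · · · · · ♖│3
2│♙ ♙ ♙ ♙ ♙ ♙ ♙ ·│2
1│♖ · ♗ ♕ ♔ ♗ ♘ ·│1
  ─────────────────
  a b c d e f g h


4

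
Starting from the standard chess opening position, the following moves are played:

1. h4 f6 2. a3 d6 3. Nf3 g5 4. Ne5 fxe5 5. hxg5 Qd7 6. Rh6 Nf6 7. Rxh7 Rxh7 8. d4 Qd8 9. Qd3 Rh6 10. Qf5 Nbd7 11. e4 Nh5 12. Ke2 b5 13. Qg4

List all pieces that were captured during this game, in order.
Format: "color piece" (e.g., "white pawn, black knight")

Tracking captures:
  fxe5: captured white knight
  hxg5: captured black pawn
  Rxh7: captured black pawn
  Rxh7: captured white rook

white knight, black pawn, black pawn, white rook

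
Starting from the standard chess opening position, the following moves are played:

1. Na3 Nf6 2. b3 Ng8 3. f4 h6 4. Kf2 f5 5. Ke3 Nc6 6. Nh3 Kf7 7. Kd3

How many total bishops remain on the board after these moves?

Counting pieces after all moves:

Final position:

  a b c d e f g h
  ─────────────────
8│♜ · ♝ ♛ · ♝ ♞ ♜│8
7│♟ ♟ ♟ ♟ ♟ ♚ ♟ ·│7
6│· · ♞ · · · · ♟│6
5│· · · · · ♟ · ·│5
4│· · · · · ♙ · ·│4
3│♘ ♙ · ♔ · · · ♘│3
2│♙ · ♙ ♙ ♙ · ♙ ♙│2
1│♖ · ♗ ♕ · ♗ · ♖│1
  ─────────────────
  a b c d e f g h


4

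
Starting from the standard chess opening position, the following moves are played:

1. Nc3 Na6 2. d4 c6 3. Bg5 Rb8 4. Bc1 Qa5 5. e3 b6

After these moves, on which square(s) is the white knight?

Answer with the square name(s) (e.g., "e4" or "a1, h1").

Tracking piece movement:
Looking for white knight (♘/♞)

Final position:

  a b c d e f g h
  ─────────────────
8│· ♜ ♝ · ♚ ♝ ♞ ♜│8
7│♟ · · ♟ ♟ ♟ ♟ ♟│7
6│♞ ♟ ♟ · · · · ·│6
5│♛ · · · · · · ·│5
4│· · · ♙ · · · ·│4
3│· · ♘ · ♙ · · ·│3
2│♙ ♙ ♙ · · ♙ ♙ ♙│2
1│♖ · ♗ ♕ ♔ ♗ ♘ ♖│1
  ─────────────────
  a b c d e f g h


c3, g1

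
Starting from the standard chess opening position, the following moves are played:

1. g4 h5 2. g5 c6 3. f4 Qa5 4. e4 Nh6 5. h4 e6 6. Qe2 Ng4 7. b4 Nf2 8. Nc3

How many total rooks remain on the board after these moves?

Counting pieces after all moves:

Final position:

  a b c d e f g h
  ─────────────────
8│♜ ♞ ♝ · ♚ ♝ · ♜│8
7│♟ ♟ · ♟ · ♟ ♟ ·│7
6│· · ♟ · ♟ · · ·│6
5│♛ · · · · · ♙ ♟│5
4│· ♙ · · ♙ ♙ · ♙│4
3│· · ♘ · · · · ·│3
2│♙ · ♙ ♙ ♕ ♞ · ·│2
1│♖ · ♗ · ♔ ♗ ♘ ♖│1
  ─────────────────
  a b c d e f g h


4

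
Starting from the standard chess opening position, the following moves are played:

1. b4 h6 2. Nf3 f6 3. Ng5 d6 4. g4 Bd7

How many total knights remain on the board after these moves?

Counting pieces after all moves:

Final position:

  a b c d e f g h
  ─────────────────
8│♜ ♞ · ♛ ♚ ♝ ♞ ♜│8
7│♟ ♟ ♟ ♝ ♟ · ♟ ·│7
6│· · · ♟ · ♟ · ♟│6
5│· · · · · · ♘ ·│5
4│· ♙ · · · · ♙ ·│4
3│· · · · · · · ·│3
2│♙ · ♙ ♙ ♙ ♙ · ♙│2
1│♖ ♘ ♗ ♕ ♔ ♗ · ♖│1
  ─────────────────
  a b c d e f g h


4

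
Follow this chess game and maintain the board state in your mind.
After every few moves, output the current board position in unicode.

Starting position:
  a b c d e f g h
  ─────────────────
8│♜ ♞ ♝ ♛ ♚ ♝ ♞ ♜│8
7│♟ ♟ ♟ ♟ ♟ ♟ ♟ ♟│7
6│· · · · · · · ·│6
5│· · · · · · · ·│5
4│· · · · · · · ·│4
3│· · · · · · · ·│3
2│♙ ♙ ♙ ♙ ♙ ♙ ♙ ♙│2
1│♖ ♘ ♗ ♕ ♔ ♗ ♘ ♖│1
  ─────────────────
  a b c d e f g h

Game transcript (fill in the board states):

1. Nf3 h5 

  a b c d e f g h
  ─────────────────
8│♜ ♞ ♝ ♛ ♚ ♝ ♞ ♜│8
7│♟ ♟ ♟ ♟ ♟ ♟ ♟ ·│7
6│· · · · · · · ·│6
5│· · · · · · · ♟│5
4│· · · · · · · ·│4
3│· · · · · ♘ · ·│3
2│♙ ♙ ♙ ♙ ♙ ♙ ♙ ♙│2
1│♖ ♘ ♗ ♕ ♔ ♗ · ♖│1
  ─────────────────
  a b c d e f g h

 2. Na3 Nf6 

  a b c d e f g h
  ─────────────────
8│♜ ♞ ♝ ♛ ♚ ♝ · ♜│8
7│♟ ♟ ♟ ♟ ♟ ♟ ♟ ·│7
6│· · · · · ♞ · ·│6
5│· · · · · · · ♟│5
4│· · · · · · · ·│4
3│♘ · · · · ♘ · ·│3
2│♙ ♙ ♙ ♙ ♙ ♙ ♙ ♙│2
1│♖ · ♗ ♕ ♔ ♗ · ♖│1
  ─────────────────
  a b c d e f g h

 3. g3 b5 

  a b c d e f g h
  ─────────────────
8│♜ ♞ ♝ ♛ ♚ ♝ · ♜│8
7│♟ · ♟ ♟ ♟ ♟ ♟ ·│7
6│· · · · · ♞ · ·│6
5│· ♟ · · · · · ♟│5
4│· · · · · · · ·│4
3│♘ · · · · ♘ ♙ ·│3
2│♙ ♙ ♙ ♙ ♙ ♙ · ♙│2
1│♖ · ♗ ♕ ♔ ♗ · ♖│1
  ─────────────────
  a b c d e f g h

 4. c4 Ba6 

  a b c d e f g h
  ─────────────────
8│♜ ♞ · ♛ ♚ ♝ · ♜│8
7│♟ · ♟ ♟ ♟ ♟ ♟ ·│7
6│♝ · · · · ♞ · ·│6
5│· ♟ · · · · · ♟│5
4│· · ♙ · · · · ·│4
3│♘ · · · · ♘ ♙ ·│3
2│♙ ♙ · ♙ ♙ ♙ · ♙│2
1│♖ · ♗ ♕ ♔ ♗ · ♖│1
  ─────────────────
  a b c d e f g h

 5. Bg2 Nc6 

  a b c d e f g h
  ─────────────────
8│♜ · · ♛ ♚ ♝ · ♜│8
7│♟ · ♟ ♟ ♟ ♟ ♟ ·│7
6│♝ · ♞ · · ♞ · ·│6
5│· ♟ · · · · · ♟│5
4│· · ♙ · · · · ·│4
3│♘ · · · · ♘ ♙ ·│3
2│♙ ♙ · ♙ ♙ ♙ ♗ ♙│2
1│♖ · ♗ ♕ ♔ · · ♖│1
  ─────────────────
  a b c d e f g h



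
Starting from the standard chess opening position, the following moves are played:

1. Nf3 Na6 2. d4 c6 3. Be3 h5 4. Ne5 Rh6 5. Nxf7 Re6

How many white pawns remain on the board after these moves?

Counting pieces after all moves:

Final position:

  a b c d e f g h
  ─────────────────
8│♜ · ♝ ♛ ♚ ♝ ♞ ·│8
7│♟ ♟ · ♟ ♟ ♘ ♟ ·│7
6│♞ · ♟ · ♜ · · ·│6
5│· · · · · · · ♟│5
4│· · · ♙ · · · ·│4
3│· · · · ♗ · · ·│3
2│♙ ♙ ♙ · ♙ ♙ ♙ ♙│2
1│♖ ♘ · ♕ ♔ ♗ · ♖│1
  ─────────────────
  a b c d e f g h


8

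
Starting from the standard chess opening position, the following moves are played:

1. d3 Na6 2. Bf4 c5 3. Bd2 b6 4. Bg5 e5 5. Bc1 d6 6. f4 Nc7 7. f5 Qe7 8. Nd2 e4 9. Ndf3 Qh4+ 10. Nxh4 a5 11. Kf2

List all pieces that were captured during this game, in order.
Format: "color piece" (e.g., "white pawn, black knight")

Tracking captures:
  Nxh4: captured black queen

black queen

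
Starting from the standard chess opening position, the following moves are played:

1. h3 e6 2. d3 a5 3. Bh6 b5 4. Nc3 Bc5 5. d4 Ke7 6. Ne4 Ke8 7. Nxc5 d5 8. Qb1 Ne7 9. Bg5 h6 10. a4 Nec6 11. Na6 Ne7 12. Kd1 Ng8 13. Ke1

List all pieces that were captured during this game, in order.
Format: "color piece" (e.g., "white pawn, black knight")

Tracking captures:
  Nxc5: captured black bishop

black bishop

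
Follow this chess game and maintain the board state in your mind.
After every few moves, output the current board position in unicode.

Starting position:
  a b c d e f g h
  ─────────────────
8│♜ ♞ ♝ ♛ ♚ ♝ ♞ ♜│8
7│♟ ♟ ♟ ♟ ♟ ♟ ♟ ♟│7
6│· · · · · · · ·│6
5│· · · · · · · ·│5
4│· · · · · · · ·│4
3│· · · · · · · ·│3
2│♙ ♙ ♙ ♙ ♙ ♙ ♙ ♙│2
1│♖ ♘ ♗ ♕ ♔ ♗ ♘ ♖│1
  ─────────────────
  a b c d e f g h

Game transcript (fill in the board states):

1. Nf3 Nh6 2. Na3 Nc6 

  a b c d e f g h
  ─────────────────
8│♜ · ♝ ♛ ♚ ♝ · ♜│8
7│♟ ♟ ♟ ♟ ♟ ♟ ♟ ♟│7
6│· · ♞ · · · · ♞│6
5│· · · · · · · ·│5
4│· · · · · · · ·│4
3│♘ · · · · ♘ · ·│3
2│♙ ♙ ♙ ♙ ♙ ♙ ♙ ♙│2
1│♖ · ♗ ♕ ♔ ♗ · ♖│1
  ─────────────────
  a b c d e f g h

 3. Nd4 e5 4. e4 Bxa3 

  a b c d e f g h
  ─────────────────
8│♜ · ♝ ♛ ♚ · · ♜│8
7│♟ ♟ ♟ ♟ · ♟ ♟ ♟│7
6│· · ♞ · · · · ♞│6
5│· · · · ♟ · · ·│5
4│· · · ♘ ♙ · · ·│4
3│♝ · · · · · · ·│3
2│♙ ♙ ♙ ♙ · ♙ ♙ ♙│2
1│♖ · ♗ ♕ ♔ ♗ · ♖│1
  ─────────────────
  a b c d e f g h

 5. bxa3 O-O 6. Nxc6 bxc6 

  a b c d e f g h
  ─────────────────
8│♜ · ♝ ♛ · ♜ ♚ ·│8
7│♟ · ♟ ♟ · ♟ ♟ ♟│7
6│· · ♟ · · · · ♞│6
5│· · · · ♟ · · ·│5
4│· · · · ♙ · · ·│4
3│♙ · · · · · · ·│3
2│♙ · ♙ ♙ · ♙ ♙ ♙│2
1│♖ · ♗ ♕ ♔ ♗ · ♖│1
  ─────────────────
  a b c d e f g h

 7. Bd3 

  a b c d e f g h
  ─────────────────
8│♜ · ♝ ♛ · ♜ ♚ ·│8
7│♟ · ♟ ♟ · ♟ ♟ ♟│7
6│· · ♟ · · · · ♞│6
5│· · · · ♟ · · ·│5
4│· · · · ♙ · · ·│4
3│♙ · · ♗ · · · ·│3
2│♙ · ♙ ♙ · ♙ ♙ ♙│2
1│♖ · ♗ ♕ ♔ · · ♖│1
  ─────────────────
  a b c d e f g h


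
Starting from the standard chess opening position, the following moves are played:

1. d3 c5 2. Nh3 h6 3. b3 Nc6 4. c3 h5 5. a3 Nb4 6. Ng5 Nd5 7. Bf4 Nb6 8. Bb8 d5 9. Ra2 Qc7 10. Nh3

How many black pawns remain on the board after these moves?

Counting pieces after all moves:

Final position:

  a b c d e f g h
  ─────────────────
8│♜ ♗ ♝ · ♚ ♝ ♞ ♜│8
7│♟ ♟ ♛ · ♟ ♟ ♟ ·│7
6│· ♞ · · · · · ·│6
5│· · ♟ ♟ · · · ♟│5
4│· · · · · · · ·│4
3│♙ ♙ ♙ ♙ · · · ♘│3
2│♖ · · · ♙ ♙ ♙ ♙│2
1│· ♘ · ♕ ♔ ♗ · ♖│1
  ─────────────────
  a b c d e f g h


8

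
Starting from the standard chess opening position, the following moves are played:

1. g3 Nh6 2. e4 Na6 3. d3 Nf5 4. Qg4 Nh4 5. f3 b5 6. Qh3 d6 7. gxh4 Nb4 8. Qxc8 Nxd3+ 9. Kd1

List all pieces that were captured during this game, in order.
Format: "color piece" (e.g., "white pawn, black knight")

Tracking captures:
  gxh4: captured black knight
  Qxc8: captured black bishop
  Nxd3+: captured white pawn

black knight, black bishop, white pawn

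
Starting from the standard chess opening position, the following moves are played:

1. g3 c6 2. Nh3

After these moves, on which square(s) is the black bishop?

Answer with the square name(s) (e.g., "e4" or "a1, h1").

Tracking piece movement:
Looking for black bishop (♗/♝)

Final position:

  a b c d e f g h
  ─────────────────
8│♜ ♞ ♝ ♛ ♚ ♝ ♞ ♜│8
7│♟ ♟ · ♟ ♟ ♟ ♟ ♟│7
6│· · ♟ · · · · ·│6
5│· · · · · · · ·│5
4│· · · · · · · ·│4
3│· · · · · · ♙ ♘│3
2│♙ ♙ ♙ ♙ ♙ ♙ · ♙│2
1│♖ ♘ ♗ ♕ ♔ ♗ · ♖│1
  ─────────────────
  a b c d e f g h


c8, f8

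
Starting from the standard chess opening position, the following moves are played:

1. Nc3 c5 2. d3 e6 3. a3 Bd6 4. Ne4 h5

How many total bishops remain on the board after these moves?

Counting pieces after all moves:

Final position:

  a b c d e f g h
  ─────────────────
8│♜ ♞ ♝ ♛ ♚ · ♞ ♜│8
7│♟ ♟ · ♟ · ♟ ♟ ·│7
6│· · · ♝ ♟ · · ·│6
5│· · ♟ · · · · ♟│5
4│· · · · ♘ · · ·│4
3│♙ · · ♙ · · · ·│3
2│· ♙ ♙ · ♙ ♙ ♙ ♙│2
1│♖ · ♗ ♕ ♔ ♗ ♘ ♖│1
  ─────────────────
  a b c d e f g h


4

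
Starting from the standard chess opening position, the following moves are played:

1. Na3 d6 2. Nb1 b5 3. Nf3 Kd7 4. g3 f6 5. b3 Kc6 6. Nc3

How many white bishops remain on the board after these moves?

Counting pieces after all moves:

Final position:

  a b c d e f g h
  ─────────────────
8│♜ ♞ ♝ ♛ · ♝ ♞ ♜│8
7│♟ · ♟ · ♟ · ♟ ♟│7
6│· · ♚ ♟ · ♟ · ·│6
5│· ♟ · · · · · ·│5
4│· · · · · · · ·│4
3│· ♙ ♘ · · ♘ ♙ ·│3
2│♙ · ♙ ♙ ♙ ♙ · ♙│2
1│♖ · ♗ ♕ ♔ ♗ · ♖│1
  ─────────────────
  a b c d e f g h


2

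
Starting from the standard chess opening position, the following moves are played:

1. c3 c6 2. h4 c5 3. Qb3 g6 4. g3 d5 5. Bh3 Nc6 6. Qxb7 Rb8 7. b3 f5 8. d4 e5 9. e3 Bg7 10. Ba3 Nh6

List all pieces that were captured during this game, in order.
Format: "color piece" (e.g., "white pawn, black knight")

Tracking captures:
  Qxb7: captured black pawn

black pawn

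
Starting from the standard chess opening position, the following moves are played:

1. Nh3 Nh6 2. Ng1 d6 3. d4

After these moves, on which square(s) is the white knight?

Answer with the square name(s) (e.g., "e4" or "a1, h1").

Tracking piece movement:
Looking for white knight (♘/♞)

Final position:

  a b c d e f g h
  ─────────────────
8│♜ ♞ ♝ ♛ ♚ ♝ · ♜│8
7│♟ ♟ ♟ · ♟ ♟ ♟ ♟│7
6│· · · ♟ · · · ♞│6
5│· · · · · · · ·│5
4│· · · ♙ · · · ·│4
3│· · · · · · · ·│3
2│♙ ♙ ♙ · ♙ ♙ ♙ ♙│2
1│♖ ♘ ♗ ♕ ♔ ♗ ♘ ♖│1
  ─────────────────
  a b c d e f g h


b1, g1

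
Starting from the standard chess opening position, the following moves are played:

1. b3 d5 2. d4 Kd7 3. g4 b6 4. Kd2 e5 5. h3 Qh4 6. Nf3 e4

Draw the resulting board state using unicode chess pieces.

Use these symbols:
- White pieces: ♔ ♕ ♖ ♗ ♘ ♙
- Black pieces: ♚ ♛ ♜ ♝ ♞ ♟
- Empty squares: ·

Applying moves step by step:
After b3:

♜ ♞ ♝ ♛ ♚ ♝ ♞ ♜
♟ ♟ ♟ ♟ ♟ ♟ ♟ ♟
· · · · · · · ·
· · · · · · · ·
· · · · · · · ·
· ♙ · · · · · ·
♙ · ♙ ♙ ♙ ♙ ♙ ♙
♖ ♘ ♗ ♕ ♔ ♗ ♘ ♖


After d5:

♜ ♞ ♝ ♛ ♚ ♝ ♞ ♜
♟ ♟ ♟ · ♟ ♟ ♟ ♟
· · · · · · · ·
· · · ♟ · · · ·
· · · · · · · ·
· ♙ · · · · · ·
♙ · ♙ ♙ ♙ ♙ ♙ ♙
♖ ♘ ♗ ♕ ♔ ♗ ♘ ♖


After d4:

♜ ♞ ♝ ♛ ♚ ♝ ♞ ♜
♟ ♟ ♟ · ♟ ♟ ♟ ♟
· · · · · · · ·
· · · ♟ · · · ·
· · · ♙ · · · ·
· ♙ · · · · · ·
♙ · ♙ · ♙ ♙ ♙ ♙
♖ ♘ ♗ ♕ ♔ ♗ ♘ ♖


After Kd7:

♜ ♞ ♝ ♛ · ♝ ♞ ♜
♟ ♟ ♟ ♚ ♟ ♟ ♟ ♟
· · · · · · · ·
· · · ♟ · · · ·
· · · ♙ · · · ·
· ♙ · · · · · ·
♙ · ♙ · ♙ ♙ ♙ ♙
♖ ♘ ♗ ♕ ♔ ♗ ♘ ♖


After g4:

♜ ♞ ♝ ♛ · ♝ ♞ ♜
♟ ♟ ♟ ♚ ♟ ♟ ♟ ♟
· · · · · · · ·
· · · ♟ · · · ·
· · · ♙ · · ♙ ·
· ♙ · · · · · ·
♙ · ♙ · ♙ ♙ · ♙
♖ ♘ ♗ ♕ ♔ ♗ ♘ ♖


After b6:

♜ ♞ ♝ ♛ · ♝ ♞ ♜
♟ · ♟ ♚ ♟ ♟ ♟ ♟
· ♟ · · · · · ·
· · · ♟ · · · ·
· · · ♙ · · ♙ ·
· ♙ · · · · · ·
♙ · ♙ · ♙ ♙ · ♙
♖ ♘ ♗ ♕ ♔ ♗ ♘ ♖


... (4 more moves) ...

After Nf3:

♜ ♞ ♝ · · ♝ ♞ ♜
♟ · ♟ ♚ · ♟ ♟ ♟
· ♟ · · · · · ·
· · · ♟ ♟ · · ·
· · · ♙ · · ♙ ♛
· ♙ · · · ♘ · ♙
♙ · ♙ ♔ ♙ ♙ · ·
♖ ♘ ♗ ♕ · ♗ · ♖


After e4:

♜ ♞ ♝ · · ♝ ♞ ♜
♟ · ♟ ♚ · ♟ ♟ ♟
· ♟ · · · · · ·
· · · ♟ · · · ·
· · · ♙ ♟ · ♙ ♛
· ♙ · · · ♘ · ♙
♙ · ♙ ♔ ♙ ♙ · ·
♖ ♘ ♗ ♕ · ♗ · ♖



  a b c d e f g h
  ─────────────────
8│♜ ♞ ♝ · · ♝ ♞ ♜│8
7│♟ · ♟ ♚ · ♟ ♟ ♟│7
6│· ♟ · · · · · ·│6
5│· · · ♟ · · · ·│5
4│· · · ♙ ♟ · ♙ ♛│4
3│· ♙ · · · ♘ · ♙│3
2│♙ · ♙ ♔ ♙ ♙ · ·│2
1│♖ ♘ ♗ ♕ · ♗ · ♖│1
  ─────────────────
  a b c d e f g h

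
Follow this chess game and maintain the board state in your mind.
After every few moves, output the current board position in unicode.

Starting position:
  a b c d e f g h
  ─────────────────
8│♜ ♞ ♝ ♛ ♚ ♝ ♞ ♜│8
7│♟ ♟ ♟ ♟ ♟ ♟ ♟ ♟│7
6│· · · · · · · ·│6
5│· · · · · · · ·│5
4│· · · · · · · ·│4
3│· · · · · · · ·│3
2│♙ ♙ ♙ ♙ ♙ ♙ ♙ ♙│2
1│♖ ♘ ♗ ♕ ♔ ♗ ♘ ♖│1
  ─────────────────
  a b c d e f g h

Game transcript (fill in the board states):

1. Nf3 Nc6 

  a b c d e f g h
  ─────────────────
8│♜ · ♝ ♛ ♚ ♝ ♞ ♜│8
7│♟ ♟ ♟ ♟ ♟ ♟ ♟ ♟│7
6│· · ♞ · · · · ·│6
5│· · · · · · · ·│5
4│· · · · · · · ·│4
3│· · · · · ♘ · ·│3
2│♙ ♙ ♙ ♙ ♙ ♙ ♙ ♙│2
1│♖ ♘ ♗ ♕ ♔ ♗ · ♖│1
  ─────────────────
  a b c d e f g h

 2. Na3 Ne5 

  a b c d e f g h
  ─────────────────
8│♜ · ♝ ♛ ♚ ♝ ♞ ♜│8
7│♟ ♟ ♟ ♟ ♟ ♟ ♟ ♟│7
6│· · · · · · · ·│6
5│· · · · ♞ · · ·│5
4│· · · · · · · ·│4
3│♘ · · · · ♘ · ·│3
2│♙ ♙ ♙ ♙ ♙ ♙ ♙ ♙│2
1│♖ · ♗ ♕ ♔ ♗ · ♖│1
  ─────────────────
  a b c d e f g h

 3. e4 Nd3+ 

  a b c d e f g h
  ─────────────────
8│♜ · ♝ ♛ ♚ ♝ ♞ ♜│8
7│♟ ♟ ♟ ♟ ♟ ♟ ♟ ♟│7
6│· · · · · · · ·│6
5│· · · · · · · ·│5
4│· · · · ♙ · · ·│4
3│♘ · · ♞ · ♘ · ·│3
2│♙ ♙ ♙ ♙ · ♙ ♙ ♙│2
1│♖ · ♗ ♕ ♔ ♗ · ♖│1
  ─────────────────
  a b c d e f g h

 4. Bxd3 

  a b c d e f g h
  ─────────────────
8│♜ · ♝ ♛ ♚ ♝ ♞ ♜│8
7│♟ ♟ ♟ ♟ ♟ ♟ ♟ ♟│7
6│· · · · · · · ·│6
5│· · · · · · · ·│5
4│· · · · ♙ · · ·│4
3│♘ · · ♗ · ♘ · ·│3
2│♙ ♙ ♙ ♙ · ♙ ♙ ♙│2
1│♖ · ♗ ♕ ♔ · · ♖│1
  ─────────────────
  a b c d e f g h


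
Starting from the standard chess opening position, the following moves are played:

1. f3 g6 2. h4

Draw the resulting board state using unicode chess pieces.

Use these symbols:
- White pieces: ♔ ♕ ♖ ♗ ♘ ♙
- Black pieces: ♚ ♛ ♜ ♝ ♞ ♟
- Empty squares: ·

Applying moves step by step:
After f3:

♜ ♞ ♝ ♛ ♚ ♝ ♞ ♜
♟ ♟ ♟ ♟ ♟ ♟ ♟ ♟
· · · · · · · ·
· · · · · · · ·
· · · · · · · ·
· · · · · ♙ · ·
♙ ♙ ♙ ♙ ♙ · ♙ ♙
♖ ♘ ♗ ♕ ♔ ♗ ♘ ♖


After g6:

♜ ♞ ♝ ♛ ♚ ♝ ♞ ♜
♟ ♟ ♟ ♟ ♟ ♟ · ♟
· · · · · · ♟ ·
· · · · · · · ·
· · · · · · · ·
· · · · · ♙ · ·
♙ ♙ ♙ ♙ ♙ · ♙ ♙
♖ ♘ ♗ ♕ ♔ ♗ ♘ ♖


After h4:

♜ ♞ ♝ ♛ ♚ ♝ ♞ ♜
♟ ♟ ♟ ♟ ♟ ♟ · ♟
· · · · · · ♟ ·
· · · · · · · ·
· · · · · · · ♙
· · · · · ♙ · ·
♙ ♙ ♙ ♙ ♙ · ♙ ·
♖ ♘ ♗ ♕ ♔ ♗ ♘ ♖



  a b c d e f g h
  ─────────────────
8│♜ ♞ ♝ ♛ ♚ ♝ ♞ ♜│8
7│♟ ♟ ♟ ♟ ♟ ♟ · ♟│7
6│· · · · · · ♟ ·│6
5│· · · · · · · ·│5
4│· · · · · · · ♙│4
3│· · · · · ♙ · ·│3
2│♙ ♙ ♙ ♙ ♙ · ♙ ·│2
1│♖ ♘ ♗ ♕ ♔ ♗ ♘ ♖│1
  ─────────────────
  a b c d e f g h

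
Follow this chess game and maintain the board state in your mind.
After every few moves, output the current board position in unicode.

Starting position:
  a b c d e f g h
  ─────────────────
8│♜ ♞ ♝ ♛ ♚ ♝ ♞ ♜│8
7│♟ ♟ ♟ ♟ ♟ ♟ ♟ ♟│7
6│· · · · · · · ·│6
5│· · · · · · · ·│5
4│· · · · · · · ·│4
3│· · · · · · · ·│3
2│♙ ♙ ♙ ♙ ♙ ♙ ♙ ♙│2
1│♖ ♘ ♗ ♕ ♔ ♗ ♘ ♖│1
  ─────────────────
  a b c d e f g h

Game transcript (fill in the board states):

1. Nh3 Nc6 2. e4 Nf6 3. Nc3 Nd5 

  a b c d e f g h
  ─────────────────
8│♜ · ♝ ♛ ♚ ♝ · ♜│8
7│♟ ♟ ♟ ♟ ♟ ♟ ♟ ♟│7
6│· · ♞ · · · · ·│6
5│· · · ♞ · · · ·│5
4│· · · · ♙ · · ·│4
3│· · ♘ · · · · ♘│3
2│♙ ♙ ♙ ♙ · ♙ ♙ ♙│2
1│♖ · ♗ ♕ ♔ ♗ · ♖│1
  ─────────────────
  a b c d e f g h

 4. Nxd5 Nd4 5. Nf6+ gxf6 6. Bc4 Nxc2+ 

  a b c d e f g h
  ─────────────────
8│♜ · ♝ ♛ ♚ ♝ · ♜│8
7│♟ ♟ ♟ ♟ ♟ ♟ · ♟│7
6│· · · · · ♟ · ·│6
5│· · · · · · · ·│5
4│· · ♗ · ♙ · · ·│4
3│· · · · · · · ♘│3
2│♙ ♙ ♞ ♙ · ♙ ♙ ♙│2
1│♖ · ♗ ♕ ♔ · · ♖│1
  ─────────────────
  a b c d e f g h

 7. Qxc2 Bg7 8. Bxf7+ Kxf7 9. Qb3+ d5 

  a b c d e f g h
  ─────────────────
8│♜ · ♝ ♛ · · · ♜│8
7│♟ ♟ ♟ · ♟ ♚ ♝ ♟│7
6│· · · · · ♟ · ·│6
5│· · · ♟ · · · ·│5
4│· · · · ♙ · · ·│4
3│· ♕ · · · · · ♘│3
2│♙ ♙ · ♙ · ♙ ♙ ♙│2
1│♖ · ♗ · ♔ · · ♖│1
  ─────────────────
  a b c d e f g h

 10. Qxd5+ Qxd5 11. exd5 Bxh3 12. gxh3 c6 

  a b c d e f g h
  ─────────────────
8│♜ · · · · · · ♜│8
7│♟ ♟ · · ♟ ♚ ♝ ♟│7
6│· · ♟ · · ♟ · ·│6
5│· · · ♙ · · · ·│5
4│· · · · · · · ·│4
3│· · · · · · · ♙│3
2│♙ ♙ · ♙ · ♙ · ♙│2
1│♖ · ♗ · ♔ · · ♖│1
  ─────────────────
  a b c d e f g h

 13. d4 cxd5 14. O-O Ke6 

  a b c d e f g h
  ─────────────────
8│♜ · · · · · · ♜│8
7│♟ ♟ · · ♟ · ♝ ♟│7
6│· · · · ♚ ♟ · ·│6
5│· · · ♟ · · · ·│5
4│· · · ♙ · · · ·│4
3│· · · · · · · ♙│3
2│♙ ♙ · · · ♙ · ♙│2
1│♖ · ♗ · · ♖ ♔ ·│1
  ─────────────────
  a b c d e f g h
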